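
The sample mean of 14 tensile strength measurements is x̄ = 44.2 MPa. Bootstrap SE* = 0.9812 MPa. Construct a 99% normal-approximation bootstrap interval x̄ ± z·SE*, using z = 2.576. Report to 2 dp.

Margin = 2.576 × 0.9812 = 2.528
Interval: 44.2 ± 2.528

(41.67, 46.73)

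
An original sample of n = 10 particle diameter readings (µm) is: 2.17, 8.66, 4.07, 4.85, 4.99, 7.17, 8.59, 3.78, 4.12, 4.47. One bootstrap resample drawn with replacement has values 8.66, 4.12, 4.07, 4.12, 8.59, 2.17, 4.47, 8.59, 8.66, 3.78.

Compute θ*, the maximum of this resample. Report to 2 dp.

θ* = 8.66

Maximum = 8.66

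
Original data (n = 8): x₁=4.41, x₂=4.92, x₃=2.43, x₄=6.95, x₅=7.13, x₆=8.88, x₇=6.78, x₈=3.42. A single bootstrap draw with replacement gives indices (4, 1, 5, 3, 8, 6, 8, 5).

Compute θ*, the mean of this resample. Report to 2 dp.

Resample values: 6.95, 4.41, 7.13, 2.43, 3.42, 8.88, 3.42, 7.13.
Mean = (6.95 + 4.41 + 7.13 + 2.43 + 3.42 + 8.88 + 3.42 + 7.13) / 8 = 43.770 / 8 = 5.47

θ* = 5.47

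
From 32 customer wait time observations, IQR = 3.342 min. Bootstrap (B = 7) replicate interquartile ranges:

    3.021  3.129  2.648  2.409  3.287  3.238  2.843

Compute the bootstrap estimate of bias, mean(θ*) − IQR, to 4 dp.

mean(θ*) = (3.021 + 3.129 + 2.648 + 2.409 + 3.287 + 3.238 + 2.843) / 7 = 2.93929
bias = 2.93929 − 3.342

bias = −0.4027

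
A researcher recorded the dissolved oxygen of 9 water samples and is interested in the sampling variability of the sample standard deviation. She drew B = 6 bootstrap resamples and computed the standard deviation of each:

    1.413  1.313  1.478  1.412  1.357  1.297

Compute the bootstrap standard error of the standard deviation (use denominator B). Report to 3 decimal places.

SE* = 0.063

Bootstrap SE is the standard deviation of the 6 replicate standard deviations.
Mean of replicates: (1.413 + 1.313 + 1.478 + 1.412 + 1.357 + 1.297) / 6 = 8.27000 / 6 = 1.37833
Sum of squared deviations: (+0.03467)² + (−0.06533)² + (+0.09967)² + (+0.03367)² + (−0.02133)² + (−0.08133)² = 0.02361
Variance = 0.02361 / 6 = 0.00393
SE* = √0.00393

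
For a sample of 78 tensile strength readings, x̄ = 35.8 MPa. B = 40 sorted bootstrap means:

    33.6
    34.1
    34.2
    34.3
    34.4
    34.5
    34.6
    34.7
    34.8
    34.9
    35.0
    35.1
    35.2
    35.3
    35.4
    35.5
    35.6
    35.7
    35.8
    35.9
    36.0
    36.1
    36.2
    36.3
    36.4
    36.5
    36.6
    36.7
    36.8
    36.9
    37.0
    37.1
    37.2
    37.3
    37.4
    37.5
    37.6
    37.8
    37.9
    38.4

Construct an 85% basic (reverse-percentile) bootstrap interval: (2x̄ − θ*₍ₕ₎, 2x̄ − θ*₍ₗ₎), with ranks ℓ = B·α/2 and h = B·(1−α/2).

Percentile endpoints at ranks 3 and 37: θ*₍3₎ = 34.2, θ*₍37₎ = 37.6.
Basic interval reflects these around x̄:
  lower = 2 × 35.8 − 37.6 = 34.0
  upper = 2 × 35.8 − 34.2 = 37.4

(34.0, 37.4)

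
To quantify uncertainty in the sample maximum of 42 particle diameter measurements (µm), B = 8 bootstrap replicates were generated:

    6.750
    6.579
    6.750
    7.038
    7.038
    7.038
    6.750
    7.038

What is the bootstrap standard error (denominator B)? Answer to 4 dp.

SE* = 0.1735

Bootstrap SE is the standard deviation of the 8 replicate maximums.
Mean of replicates: (6.750 + 6.579 + 6.750 + 7.038 + 7.038 + 7.038 + 6.750 + 7.038) / 8 = 54.98100 / 8 = 6.87263
Sum of squared deviations: (−0.12263)² + (−0.29363)² + (−0.12263)² + (+0.16538)² + (+0.16538)² + (+0.16538)² + (−0.12263)² + (+0.16538)² = 0.24072
Variance = 0.24072 / 8 = 0.03009
SE* = √0.03009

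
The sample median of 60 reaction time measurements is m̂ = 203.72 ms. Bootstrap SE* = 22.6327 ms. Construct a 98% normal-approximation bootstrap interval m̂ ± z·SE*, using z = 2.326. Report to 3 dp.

(151.076, 256.364)

Margin = 2.326 × 22.6327 = 52.6437
Interval: 203.72 ± 52.6437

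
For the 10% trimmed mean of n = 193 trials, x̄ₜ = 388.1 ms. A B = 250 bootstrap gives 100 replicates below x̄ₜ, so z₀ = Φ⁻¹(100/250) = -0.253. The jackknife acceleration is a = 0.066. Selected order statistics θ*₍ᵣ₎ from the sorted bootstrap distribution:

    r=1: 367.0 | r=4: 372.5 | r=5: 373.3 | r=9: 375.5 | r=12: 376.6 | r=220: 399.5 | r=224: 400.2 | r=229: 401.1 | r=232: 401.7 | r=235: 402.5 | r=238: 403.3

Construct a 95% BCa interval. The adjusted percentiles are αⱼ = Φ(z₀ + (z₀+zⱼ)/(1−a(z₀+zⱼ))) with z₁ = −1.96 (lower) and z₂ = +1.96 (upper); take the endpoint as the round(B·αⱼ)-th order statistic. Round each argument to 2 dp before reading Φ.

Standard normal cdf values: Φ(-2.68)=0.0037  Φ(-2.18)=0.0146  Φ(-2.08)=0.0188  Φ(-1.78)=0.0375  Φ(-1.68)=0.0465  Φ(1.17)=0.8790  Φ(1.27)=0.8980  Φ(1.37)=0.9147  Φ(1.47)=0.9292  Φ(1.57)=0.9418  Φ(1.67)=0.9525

(372.5, 403.3)

Lower: z₀ + z₁ = -0.253 + (-1.960) = -2.213; 1 − a(z₀+z₁) = 1 − (0.066)(-2.213) = 1.1461; argument = -0.253 + (-2.213)/1.1461 = -2.1840 → -2.18.
α₁ = Φ(-2.18) = 0.0146; rank = round(250 × 0.0146) = 4; θ*₍4₎ = 372.5.
Upper: z₀ + z₂ = 1.707; 1 − a(z₀+z₂) = 0.8873; argument = 1.6707 → 1.67; α₂ = 0.9525; rank = 238; θ*₍238₎ = 403.3.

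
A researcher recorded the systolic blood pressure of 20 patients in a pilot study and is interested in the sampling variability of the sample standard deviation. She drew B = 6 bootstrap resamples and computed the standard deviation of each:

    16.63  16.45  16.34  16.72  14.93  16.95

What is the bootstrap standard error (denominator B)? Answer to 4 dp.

Bootstrap SE is the standard deviation of the 6 replicate standard deviations.
Mean of replicates: (16.63 + 16.45 + 16.34 + 16.72 + 14.93 + 16.95) / 6 = 98.02000 / 6 = 16.33667
Sum of squared deviations: (+0.29333)² + (+0.11333)² + (+0.00333)² + (+0.38333)² + (−1.40667)² + (+0.61333)² = 2.60073
Variance = 2.60073 / 6 = 0.43346
SE* = √0.43346

SE* = 0.6584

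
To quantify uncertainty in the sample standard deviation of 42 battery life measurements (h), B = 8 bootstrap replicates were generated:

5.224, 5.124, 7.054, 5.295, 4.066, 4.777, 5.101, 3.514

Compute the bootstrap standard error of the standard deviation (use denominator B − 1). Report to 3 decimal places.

Bootstrap SE is the standard deviation of the 8 replicate standard deviations.
Mean of replicates: (5.224 + 5.124 + 7.054 + 5.295 + 4.066 + 4.777 + 5.101 + 3.514) / 8 = 40.1550 / 8 = 5.0194
Sum of squared deviations: (+0.2046)² + (+0.1046)² + (+2.0346)² + (+0.2756)² + (−0.9534)² + (−0.2424)² + (+0.0816)² + (−1.5054)² = 7.5090
Variance = 7.5090 / 7 = 1.0727
SE* = √1.0727

SE* = 1.036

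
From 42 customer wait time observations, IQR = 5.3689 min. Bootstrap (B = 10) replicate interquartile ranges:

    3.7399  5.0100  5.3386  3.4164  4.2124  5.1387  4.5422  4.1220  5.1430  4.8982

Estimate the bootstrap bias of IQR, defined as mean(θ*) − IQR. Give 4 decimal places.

mean(θ*) = (3.7399 + 5.0100 + 5.3386 + 3.4164 + 4.2124 + 5.1387 + 4.5422 + 4.1220 + 5.1430 + 4.8982) / 10 = 4.55614
bias = 4.55614 − 5.3689

bias = −0.8128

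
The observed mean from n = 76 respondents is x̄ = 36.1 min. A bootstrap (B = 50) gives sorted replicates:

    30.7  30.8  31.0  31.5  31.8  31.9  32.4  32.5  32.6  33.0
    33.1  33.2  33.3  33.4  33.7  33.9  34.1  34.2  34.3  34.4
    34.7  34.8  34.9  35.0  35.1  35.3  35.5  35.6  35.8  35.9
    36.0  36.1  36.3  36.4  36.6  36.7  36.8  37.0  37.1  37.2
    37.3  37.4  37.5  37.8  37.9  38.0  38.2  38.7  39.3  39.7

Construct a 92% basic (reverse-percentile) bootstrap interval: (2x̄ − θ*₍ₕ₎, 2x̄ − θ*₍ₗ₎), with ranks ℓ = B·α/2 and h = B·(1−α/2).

Percentile endpoints at ranks 2 and 48: θ*₍2₎ = 30.8, θ*₍48₎ = 38.7.
Basic interval reflects these around x̄:
  lower = 2 × 36.1 − 38.7 = 33.5
  upper = 2 × 36.1 − 30.8 = 41.4

(33.5, 41.4)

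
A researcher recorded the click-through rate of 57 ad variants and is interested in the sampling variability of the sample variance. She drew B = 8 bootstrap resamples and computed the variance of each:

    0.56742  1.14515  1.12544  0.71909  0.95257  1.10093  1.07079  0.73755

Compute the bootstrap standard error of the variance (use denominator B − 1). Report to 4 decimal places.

Bootstrap SE is the standard deviation of the 8 replicate variances.
Mean of replicates: (0.56742 + 1.14515 + 1.12544 + 0.71909 + 0.95257 + 1.10093 + 1.07079 + 0.73755) / 8 = 7.418940 / 8 = 0.927368
Sum of squared deviations: (−0.359947)² + (+0.217782)² + (+0.198072)² + (−0.208278)² + (+0.025203)² + (+0.173562)² + (+0.143422)² + (−0.189817)² = 0.346963
Variance = 0.346963 / 7 = 0.049566
SE* = √0.049566

SE* = 0.2226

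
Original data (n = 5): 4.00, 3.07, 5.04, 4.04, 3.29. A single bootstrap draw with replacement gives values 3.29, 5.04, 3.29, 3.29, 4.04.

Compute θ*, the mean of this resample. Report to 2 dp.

θ* = 3.79

Mean = (3.29 + 5.04 + 3.29 + 3.29 + 4.04) / 5 = 18.950 / 5 = 3.79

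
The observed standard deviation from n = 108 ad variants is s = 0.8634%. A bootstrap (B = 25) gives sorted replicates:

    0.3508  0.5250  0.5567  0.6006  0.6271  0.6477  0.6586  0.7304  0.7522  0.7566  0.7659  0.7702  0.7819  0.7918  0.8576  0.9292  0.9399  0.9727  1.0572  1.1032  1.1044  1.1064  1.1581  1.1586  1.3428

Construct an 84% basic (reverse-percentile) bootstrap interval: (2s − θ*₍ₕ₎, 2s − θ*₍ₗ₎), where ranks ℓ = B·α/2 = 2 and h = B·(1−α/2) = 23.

Percentile endpoints at ranks 2 and 23: θ*₍2₎ = 0.5250, θ*₍23₎ = 1.1581.
Basic interval reflects these around s:
  lower = 2 × 0.8634 − 1.1581 = 0.5687
  upper = 2 × 0.8634 − 0.5250 = 1.2018

(0.5687, 1.2018)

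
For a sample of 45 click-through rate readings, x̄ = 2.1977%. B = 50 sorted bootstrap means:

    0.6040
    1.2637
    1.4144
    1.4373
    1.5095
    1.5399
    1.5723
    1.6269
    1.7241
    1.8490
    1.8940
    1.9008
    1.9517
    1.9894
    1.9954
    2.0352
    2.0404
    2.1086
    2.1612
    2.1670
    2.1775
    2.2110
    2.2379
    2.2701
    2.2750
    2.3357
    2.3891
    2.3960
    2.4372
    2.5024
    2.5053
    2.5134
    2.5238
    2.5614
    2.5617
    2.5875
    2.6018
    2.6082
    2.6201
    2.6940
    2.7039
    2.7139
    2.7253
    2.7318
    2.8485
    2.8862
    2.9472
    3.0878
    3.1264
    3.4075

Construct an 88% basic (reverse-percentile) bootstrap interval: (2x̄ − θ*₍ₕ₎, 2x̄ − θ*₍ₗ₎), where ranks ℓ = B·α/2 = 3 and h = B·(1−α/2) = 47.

Percentile endpoints at ranks 3 and 47: θ*₍3₎ = 1.4144, θ*₍47₎ = 2.9472.
Basic interval reflects these around x̄:
  lower = 2 × 2.1977 − 2.9472 = 1.4482
  upper = 2 × 2.1977 − 1.4144 = 2.9810

(1.4482, 2.9810)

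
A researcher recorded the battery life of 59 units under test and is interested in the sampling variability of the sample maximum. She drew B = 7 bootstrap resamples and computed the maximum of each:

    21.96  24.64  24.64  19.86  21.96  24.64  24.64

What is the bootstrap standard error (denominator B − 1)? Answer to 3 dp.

SE* = 1.938

Bootstrap SE is the standard deviation of the 7 replicate maximums.
Mean of replicates: (21.96 + 24.64 + 24.64 + 19.86 + 21.96 + 24.64 + 24.64) / 7 = 162.3400 / 7 = 23.1914
Sum of squared deviations: (−1.2314)² + (+1.4486)² + (+1.4486)² + (−3.3314)² + (−1.2314)² + (+1.4486)² + (+1.4486)² = 22.5247
Variance = 22.5247 / 6 = 3.7541
SE* = √3.7541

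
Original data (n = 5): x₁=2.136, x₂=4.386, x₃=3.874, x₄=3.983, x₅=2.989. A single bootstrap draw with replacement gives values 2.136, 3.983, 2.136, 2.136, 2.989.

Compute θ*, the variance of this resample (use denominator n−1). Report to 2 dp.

Mean = 2.6760; sum of squared deviations = 2.6810
s² = 2.6810 / 4 = 0.6703

θ* = 0.67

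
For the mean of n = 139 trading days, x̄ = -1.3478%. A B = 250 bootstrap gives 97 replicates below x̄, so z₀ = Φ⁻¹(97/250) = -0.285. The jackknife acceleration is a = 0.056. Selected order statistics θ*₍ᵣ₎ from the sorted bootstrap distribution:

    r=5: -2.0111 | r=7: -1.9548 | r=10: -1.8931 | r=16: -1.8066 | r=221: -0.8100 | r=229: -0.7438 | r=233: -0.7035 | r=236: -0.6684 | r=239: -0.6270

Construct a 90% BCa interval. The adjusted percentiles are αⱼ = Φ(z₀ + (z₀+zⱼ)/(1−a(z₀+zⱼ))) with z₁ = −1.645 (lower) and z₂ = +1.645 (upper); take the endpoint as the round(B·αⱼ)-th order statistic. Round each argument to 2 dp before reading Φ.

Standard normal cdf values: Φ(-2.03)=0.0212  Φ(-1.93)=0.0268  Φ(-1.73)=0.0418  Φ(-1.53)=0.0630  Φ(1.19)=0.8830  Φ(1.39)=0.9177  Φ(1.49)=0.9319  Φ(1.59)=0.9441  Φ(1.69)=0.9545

Lower: z₀ + z₁ = -0.285 + (-1.645) = -1.930; 1 − a(z₀+z₁) = 1 − (0.056)(-1.930) = 1.1081; argument = -0.285 + (-1.930)/1.1081 = -2.0268 → -2.03.
α₁ = Φ(-2.03) = 0.0212; rank = round(250 × 0.0212) = 5; θ*₍5₎ = -2.0111.
Upper: z₀ + z₂ = 1.360; 1 − a(z₀+z₂) = 0.9238; argument = 1.1871 → 1.19; α₂ = 0.8830; rank = 221; θ*₍221₎ = -0.8100.

(-2.0111, -0.8100)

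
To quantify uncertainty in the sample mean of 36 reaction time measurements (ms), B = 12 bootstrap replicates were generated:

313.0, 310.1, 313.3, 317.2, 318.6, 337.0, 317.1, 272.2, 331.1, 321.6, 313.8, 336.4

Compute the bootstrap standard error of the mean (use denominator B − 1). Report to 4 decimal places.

SE* = 16.7684

Bootstrap SE is the standard deviation of the 12 replicate means.
Mean of replicates: (313.0 + 310.1 + 313.3 + 317.2 + 318.6 + 337.0 + 317.1 + 272.2 + 331.1 + 321.6 + 313.8 + 336.4) / 12 = 3801.40000 / 12 = 316.78333
Sum of squared deviations: (−3.78333)² + (−6.68333)² + (−3.48333)² + (+0.41667)² + (+1.81667)² + (+20.21667)² + (+0.31667)² + (−44.58333)² + (+14.31667)² + (+4.81667)² + (−2.98333)² + (+19.61667)² = 3092.95667
Variance = 3092.95667 / 11 = 281.17788
SE* = √281.17788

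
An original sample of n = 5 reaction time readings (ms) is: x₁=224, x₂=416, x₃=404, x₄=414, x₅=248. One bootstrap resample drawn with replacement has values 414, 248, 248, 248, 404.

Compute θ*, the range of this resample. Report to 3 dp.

Range = 414 − 248 = 166.000

θ* = 166.000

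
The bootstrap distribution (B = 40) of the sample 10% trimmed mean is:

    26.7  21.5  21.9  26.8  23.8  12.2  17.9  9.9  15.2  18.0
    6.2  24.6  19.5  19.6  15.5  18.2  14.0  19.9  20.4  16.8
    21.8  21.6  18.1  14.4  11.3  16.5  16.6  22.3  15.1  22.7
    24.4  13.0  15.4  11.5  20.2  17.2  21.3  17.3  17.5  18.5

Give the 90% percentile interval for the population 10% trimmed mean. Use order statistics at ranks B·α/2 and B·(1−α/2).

(9.9, 24.6)

Sorted replicates: 6.2, 9.9, 11.3, 11.5, 12.2, 13.0, 14.0, 14.4, 15.1, 15.2, 15.4, 15.5, 16.5, 16.6, 16.8, 17.2, 17.3, 17.5, 17.9, 18.0, 18.1, 18.2, 18.5, 19.5, 19.6, 19.9, 20.2, 20.4, 21.3, 21.5, 21.6, 21.8, 21.9, 22.3, 22.7, 23.8, 24.4, 24.6, 26.7, 26.8
α = 0.10; lower rank = 40 × 0.050 = 2; upper rank = 40 × 0.950 = 38.
The 2nd smallest replicate is 9.9; the 38th is 24.6.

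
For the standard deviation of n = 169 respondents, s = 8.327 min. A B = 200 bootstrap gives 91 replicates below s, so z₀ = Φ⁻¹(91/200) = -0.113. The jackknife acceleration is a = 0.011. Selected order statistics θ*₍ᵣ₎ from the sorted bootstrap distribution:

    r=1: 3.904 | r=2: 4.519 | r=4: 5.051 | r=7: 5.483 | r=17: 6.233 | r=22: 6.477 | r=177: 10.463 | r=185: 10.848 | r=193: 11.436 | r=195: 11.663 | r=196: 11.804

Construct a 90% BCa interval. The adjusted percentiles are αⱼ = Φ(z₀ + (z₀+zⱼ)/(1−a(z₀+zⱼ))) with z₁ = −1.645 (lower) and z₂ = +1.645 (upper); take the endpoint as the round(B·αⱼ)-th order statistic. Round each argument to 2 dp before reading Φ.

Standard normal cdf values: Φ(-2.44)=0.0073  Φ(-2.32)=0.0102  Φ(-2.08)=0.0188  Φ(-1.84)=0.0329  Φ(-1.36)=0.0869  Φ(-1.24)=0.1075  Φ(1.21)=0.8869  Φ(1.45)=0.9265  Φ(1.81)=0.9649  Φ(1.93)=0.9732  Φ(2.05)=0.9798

(5.483, 10.848)

Lower: z₀ + z₁ = -0.113 + (-1.645) = -1.758; 1 − a(z₀+z₁) = 1 − (0.011)(-1.758) = 1.0193; argument = -0.113 + (-1.758)/1.0193 = -1.8376 → -1.84.
α₁ = Φ(-1.84) = 0.0329; rank = round(200 × 0.0329) = 7; θ*₍7₎ = 5.483.
Upper: z₀ + z₂ = 1.532; 1 − a(z₀+z₂) = 0.9831; argument = 1.4453 → 1.45; α₂ = 0.9265; rank = 185; θ*₍185₎ = 10.848.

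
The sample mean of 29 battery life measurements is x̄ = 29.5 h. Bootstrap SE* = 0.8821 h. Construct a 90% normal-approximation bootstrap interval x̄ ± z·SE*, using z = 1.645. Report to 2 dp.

(28.05, 30.95)

Margin = 1.645 × 0.8821 = 1.451
Interval: 29.5 ± 1.451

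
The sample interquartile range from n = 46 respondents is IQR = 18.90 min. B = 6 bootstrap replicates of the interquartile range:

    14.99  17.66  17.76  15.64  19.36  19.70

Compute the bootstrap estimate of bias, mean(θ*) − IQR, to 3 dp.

mean(θ*) = (14.99 + 17.66 + 17.76 + 15.64 + 19.36 + 19.70) / 6 = 17.5183
bias = 17.5183 − 18.90

bias = −1.382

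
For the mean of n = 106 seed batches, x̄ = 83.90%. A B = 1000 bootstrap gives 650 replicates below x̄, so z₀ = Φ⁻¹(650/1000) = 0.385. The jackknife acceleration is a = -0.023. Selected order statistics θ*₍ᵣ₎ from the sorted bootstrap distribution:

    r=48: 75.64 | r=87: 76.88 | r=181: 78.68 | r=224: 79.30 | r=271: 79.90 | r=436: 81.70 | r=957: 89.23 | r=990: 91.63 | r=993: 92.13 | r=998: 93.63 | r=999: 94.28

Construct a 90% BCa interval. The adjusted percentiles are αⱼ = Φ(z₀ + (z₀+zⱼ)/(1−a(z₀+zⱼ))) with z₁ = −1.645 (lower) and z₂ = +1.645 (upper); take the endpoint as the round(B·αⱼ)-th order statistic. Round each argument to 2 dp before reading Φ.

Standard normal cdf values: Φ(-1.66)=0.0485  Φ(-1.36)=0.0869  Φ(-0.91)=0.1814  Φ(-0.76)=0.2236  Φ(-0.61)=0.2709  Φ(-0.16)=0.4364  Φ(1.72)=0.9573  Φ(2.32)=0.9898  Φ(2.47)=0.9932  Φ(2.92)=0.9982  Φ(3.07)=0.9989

Lower: z₀ + z₁ = 0.385 + (-1.645) = -1.260; 1 − a(z₀+z₁) = 1 − (-0.023)(-1.260) = 0.9710; argument = 0.385 + (-1.260)/0.9710 = -0.9126 → -0.91.
α₁ = Φ(-0.91) = 0.1814; rank = round(1000 × 0.1814) = 181; θ*₍181₎ = 78.68.
Upper: z₀ + z₂ = 2.030; 1 − a(z₀+z₂) = 1.0467; argument = 2.3244 → 2.32; α₂ = 0.9898; rank = 990; θ*₍990₎ = 91.63.

(78.68, 91.63)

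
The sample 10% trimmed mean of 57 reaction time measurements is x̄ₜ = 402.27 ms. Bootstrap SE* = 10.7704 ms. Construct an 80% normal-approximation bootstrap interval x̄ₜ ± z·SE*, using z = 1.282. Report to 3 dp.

(388.462, 416.078)

Margin = 1.282 × 10.7704 = 13.8077
Interval: 402.27 ± 13.8077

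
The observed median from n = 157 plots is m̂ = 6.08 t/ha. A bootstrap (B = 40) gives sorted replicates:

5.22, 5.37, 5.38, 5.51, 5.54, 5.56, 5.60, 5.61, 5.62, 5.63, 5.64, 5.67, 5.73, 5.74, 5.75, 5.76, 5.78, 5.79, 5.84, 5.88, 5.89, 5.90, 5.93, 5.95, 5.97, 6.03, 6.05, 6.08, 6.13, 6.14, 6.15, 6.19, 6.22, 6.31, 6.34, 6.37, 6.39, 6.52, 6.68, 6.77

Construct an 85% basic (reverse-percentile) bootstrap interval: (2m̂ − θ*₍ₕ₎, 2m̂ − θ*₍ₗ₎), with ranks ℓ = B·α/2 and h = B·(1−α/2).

Percentile endpoints at ranks 3 and 37: θ*₍3₎ = 5.38, θ*₍37₎ = 6.39.
Basic interval reflects these around m̂:
  lower = 2 × 6.08 − 6.39 = 5.77
  upper = 2 × 6.08 − 5.38 = 6.78

(5.77, 6.78)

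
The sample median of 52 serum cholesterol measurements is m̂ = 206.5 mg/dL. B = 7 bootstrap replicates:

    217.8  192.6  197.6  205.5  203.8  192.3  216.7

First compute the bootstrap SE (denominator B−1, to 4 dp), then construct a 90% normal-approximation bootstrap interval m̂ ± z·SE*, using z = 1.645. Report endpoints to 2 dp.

(189.23, 223.77)

Mean of replicates = 203.7571; sum of squared deviations = 661.4171; SE* = √(661.4171/6) = 10.4993
Margin = 1.645 × 10.4993 = 17.271
Interval: 206.5 ± 17.271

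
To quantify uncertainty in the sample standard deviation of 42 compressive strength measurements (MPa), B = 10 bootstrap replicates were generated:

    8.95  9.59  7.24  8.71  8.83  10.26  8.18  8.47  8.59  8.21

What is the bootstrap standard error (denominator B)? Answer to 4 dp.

Bootstrap SE is the standard deviation of the 10 replicate standard deviations.
Mean of replicates: (8.95 + 9.59 + 7.24 + 8.71 + 8.83 + 10.26 + 8.18 + 8.47 + 8.59 + 8.21) / 10 = 87.03000 / 10 = 8.70300
Sum of squared deviations: (+0.24700)² + (+0.88700)² + (−1.46300)² + (+0.00700)² + (+0.12700)² + (+1.55700)² + (−0.52300)² + (−0.23300)² + (−0.11300)² + (−0.49300)² = 6.01221
Variance = 6.01221 / 10 = 0.60122
SE* = √0.60122

SE* = 0.7754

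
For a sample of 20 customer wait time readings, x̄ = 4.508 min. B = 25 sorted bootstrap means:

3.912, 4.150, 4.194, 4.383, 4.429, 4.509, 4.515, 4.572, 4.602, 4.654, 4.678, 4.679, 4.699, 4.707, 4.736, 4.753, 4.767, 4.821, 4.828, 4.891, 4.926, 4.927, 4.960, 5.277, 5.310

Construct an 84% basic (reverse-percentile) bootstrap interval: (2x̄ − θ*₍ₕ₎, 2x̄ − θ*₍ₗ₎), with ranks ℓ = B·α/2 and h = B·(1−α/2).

Percentile endpoints at ranks 2 and 23: θ*₍2₎ = 4.150, θ*₍23₎ = 4.960.
Basic interval reflects these around x̄:
  lower = 2 × 4.508 − 4.960 = 4.056
  upper = 2 × 4.508 − 4.150 = 4.866

(4.056, 4.866)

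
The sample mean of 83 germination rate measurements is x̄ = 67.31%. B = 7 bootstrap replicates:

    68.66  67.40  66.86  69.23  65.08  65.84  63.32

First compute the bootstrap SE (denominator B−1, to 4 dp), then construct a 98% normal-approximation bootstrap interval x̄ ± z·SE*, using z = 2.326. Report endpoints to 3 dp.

Mean of replicates = 66.6271; sum of squared deviations = 25.5093; SE* = √(25.5093/6) = 2.0619
Margin = 2.326 × 2.0619 = 4.7960
Interval: 67.31 ± 4.7960

(62.514, 72.106)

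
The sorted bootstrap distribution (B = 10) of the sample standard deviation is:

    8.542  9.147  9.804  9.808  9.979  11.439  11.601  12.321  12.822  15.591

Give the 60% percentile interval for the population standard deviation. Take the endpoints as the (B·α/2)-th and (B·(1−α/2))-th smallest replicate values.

α = 0.40; lower rank = 10 × 0.200 = 2; upper rank = 10 × 0.800 = 8.
The 2nd smallest replicate is 9.147; the 8th is 12.321.

(9.147, 12.321)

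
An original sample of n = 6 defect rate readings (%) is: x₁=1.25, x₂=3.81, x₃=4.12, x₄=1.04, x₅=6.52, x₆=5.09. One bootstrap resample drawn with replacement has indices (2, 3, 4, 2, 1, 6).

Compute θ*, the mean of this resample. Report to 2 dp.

θ* = 3.19

Resample values: 3.81, 4.12, 1.04, 3.81, 1.25, 5.09.
Mean = (3.81 + 4.12 + 1.04 + 3.81 + 1.25 + 5.09) / 6 = 19.120 / 6 = 3.19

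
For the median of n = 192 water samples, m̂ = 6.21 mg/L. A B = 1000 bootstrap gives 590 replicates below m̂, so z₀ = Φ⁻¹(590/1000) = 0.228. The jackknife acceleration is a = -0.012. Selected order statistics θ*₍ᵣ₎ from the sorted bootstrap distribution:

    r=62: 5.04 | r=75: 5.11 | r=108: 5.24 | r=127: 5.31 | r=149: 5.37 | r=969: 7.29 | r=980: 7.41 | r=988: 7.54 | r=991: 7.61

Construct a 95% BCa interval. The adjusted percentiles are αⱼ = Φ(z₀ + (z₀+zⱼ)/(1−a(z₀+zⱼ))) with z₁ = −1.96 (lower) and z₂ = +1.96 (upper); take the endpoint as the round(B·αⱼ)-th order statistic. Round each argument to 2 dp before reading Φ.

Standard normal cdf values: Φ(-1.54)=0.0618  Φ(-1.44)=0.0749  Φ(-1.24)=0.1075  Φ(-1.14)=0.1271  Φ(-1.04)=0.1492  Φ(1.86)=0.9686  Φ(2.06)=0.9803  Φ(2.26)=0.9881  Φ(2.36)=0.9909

(5.04, 7.61)

Lower: z₀ + z₁ = 0.228 + (-1.960) = -1.732; 1 − a(z₀+z₁) = 1 − (-0.012)(-1.732) = 0.9792; argument = 0.228 + (-1.732)/0.9792 = -1.5408 → -1.54.
α₁ = Φ(-1.54) = 0.0618; rank = round(1000 × 0.0618) = 62; θ*₍62₎ = 5.04.
Upper: z₀ + z₂ = 2.188; 1 − a(z₀+z₂) = 1.0263; argument = 2.3600 → 2.36; α₂ = 0.9909; rank = 991; θ*₍991₎ = 7.61.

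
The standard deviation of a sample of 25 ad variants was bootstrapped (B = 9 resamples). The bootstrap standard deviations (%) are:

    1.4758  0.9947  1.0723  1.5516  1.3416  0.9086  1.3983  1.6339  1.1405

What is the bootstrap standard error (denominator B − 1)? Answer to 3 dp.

SE* = 0.259

Bootstrap SE is the standard deviation of the 9 replicate standard deviations.
Mean of replicates: (1.4758 + 0.9947 + 1.0723 + 1.5516 + 1.3416 + 0.9086 + 1.3983 + 1.6339 + 1.1405) / 9 = 11.51730 / 9 = 1.27970
Sum of squared deviations: (+0.19610)² + (−0.28500)² + (−0.20740)² + (+0.27190)² + (+0.06190)² + (−0.37110)² + (+0.11860)² + (+0.35420)² + (−0.13920)² = 0.53707
Variance = 0.53707 / 8 = 0.06713
SE* = √0.06713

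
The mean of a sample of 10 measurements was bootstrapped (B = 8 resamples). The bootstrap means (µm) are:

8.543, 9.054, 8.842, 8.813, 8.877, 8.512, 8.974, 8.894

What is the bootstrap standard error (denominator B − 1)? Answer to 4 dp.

Bootstrap SE is the standard deviation of the 8 replicate means.
Mean of replicates: (8.543 + 9.054 + 8.842 + 8.813 + 8.877 + 8.512 + 8.974 + 8.894) / 8 = 70.50900 / 8 = 8.81363
Sum of squared deviations: (−0.27063)² + (+0.24038)² + (+0.02838)² + (−0.00062)² + (+0.06338)² + (−0.30162)² + (+0.16038)² + (+0.08038)² = 0.25900
Variance = 0.25900 / 7 = 0.03700
SE* = √0.03700

SE* = 0.1924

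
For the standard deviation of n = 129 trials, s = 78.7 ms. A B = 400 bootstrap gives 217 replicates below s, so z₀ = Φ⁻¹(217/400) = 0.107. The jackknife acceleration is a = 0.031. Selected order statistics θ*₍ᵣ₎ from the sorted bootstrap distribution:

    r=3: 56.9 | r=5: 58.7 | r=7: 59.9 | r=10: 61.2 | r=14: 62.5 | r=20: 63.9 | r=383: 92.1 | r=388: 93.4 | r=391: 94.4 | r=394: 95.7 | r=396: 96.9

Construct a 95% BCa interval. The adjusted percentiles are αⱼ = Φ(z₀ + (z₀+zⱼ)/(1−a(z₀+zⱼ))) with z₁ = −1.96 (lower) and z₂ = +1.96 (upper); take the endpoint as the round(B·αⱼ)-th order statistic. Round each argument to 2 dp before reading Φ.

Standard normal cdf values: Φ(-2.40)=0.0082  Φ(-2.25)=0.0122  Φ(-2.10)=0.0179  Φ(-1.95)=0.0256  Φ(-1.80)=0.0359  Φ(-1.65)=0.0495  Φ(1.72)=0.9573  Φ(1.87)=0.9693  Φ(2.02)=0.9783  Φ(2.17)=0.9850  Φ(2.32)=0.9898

Lower: z₀ + z₁ = 0.107 + (-1.960) = -1.853; 1 − a(z₀+z₁) = 1 − (0.031)(-1.853) = 1.0574; argument = 0.107 + (-1.853)/1.0574 = -1.6453 → -1.65.
α₁ = Φ(-1.65) = 0.0495; rank = round(400 × 0.0495) = 20; θ*₍20₎ = 63.9.
Upper: z₀ + z₂ = 2.067; 1 − a(z₀+z₂) = 0.9359; argument = 2.3155 → 2.32; α₂ = 0.9898; rank = 396; θ*₍396₎ = 96.9.

(63.9, 96.9)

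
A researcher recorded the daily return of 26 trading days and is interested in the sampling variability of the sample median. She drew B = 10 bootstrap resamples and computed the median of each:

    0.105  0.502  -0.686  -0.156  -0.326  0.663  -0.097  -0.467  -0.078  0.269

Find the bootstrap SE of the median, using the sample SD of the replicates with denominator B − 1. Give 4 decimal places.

SE* = 0.4220

Bootstrap SE is the standard deviation of the 10 replicate medians.
Mean of replicates: (0.105 + 0.502 + (-0.686) + (-0.156) + (-0.326) + 0.663 + (-0.097) + (-0.467) + (-0.078) + 0.269) / 10 = -0.271000 / 10 = -0.027100
Sum of squared deviations: (+0.132100)² + (+0.529100)² + (−0.658900)² + (−0.128900)² + (−0.298900)² + (+0.690100)² + (−0.069900)² + (−0.439900)² + (−0.050900)² + (+0.296100)² = 1.602405
Variance = 1.602405 / 9 = 0.178045
SE* = √0.178045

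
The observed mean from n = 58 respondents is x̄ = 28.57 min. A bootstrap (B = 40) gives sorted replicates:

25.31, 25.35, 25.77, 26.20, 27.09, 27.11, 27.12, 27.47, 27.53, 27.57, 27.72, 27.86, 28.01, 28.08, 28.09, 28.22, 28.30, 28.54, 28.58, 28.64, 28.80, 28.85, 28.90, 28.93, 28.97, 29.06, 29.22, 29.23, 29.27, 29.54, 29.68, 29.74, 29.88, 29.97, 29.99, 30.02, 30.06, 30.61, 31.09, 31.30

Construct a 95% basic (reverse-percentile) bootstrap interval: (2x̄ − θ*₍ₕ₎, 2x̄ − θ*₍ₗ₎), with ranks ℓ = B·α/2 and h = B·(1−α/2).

(26.05, 31.83)

Percentile endpoints at ranks 1 and 39: θ*₍1₎ = 25.31, θ*₍39₎ = 31.09.
Basic interval reflects these around x̄:
  lower = 2 × 28.57 − 31.09 = 26.05
  upper = 2 × 28.57 − 25.31 = 31.83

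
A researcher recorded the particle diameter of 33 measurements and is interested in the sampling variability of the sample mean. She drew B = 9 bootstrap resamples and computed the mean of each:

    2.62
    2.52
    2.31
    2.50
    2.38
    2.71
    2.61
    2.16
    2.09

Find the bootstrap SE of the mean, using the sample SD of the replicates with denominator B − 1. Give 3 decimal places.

SE* = 0.214

Bootstrap SE is the standard deviation of the 9 replicate means.
Mean of replicates: (2.62 + 2.52 + 2.31 + 2.50 + 2.38 + 2.71 + 2.61 + 2.16 + 2.09) / 9 = 21.9000 / 9 = 2.4333
Sum of squared deviations: (+0.1867)² + (+0.0867)² + (−0.1233)² + (+0.0667)² + (−0.0533)² + (+0.2767)² + (+0.1767)² + (−0.2733)² + (−0.3433)² = 0.3652
Variance = 0.3652 / 8 = 0.0457
SE* = √0.0457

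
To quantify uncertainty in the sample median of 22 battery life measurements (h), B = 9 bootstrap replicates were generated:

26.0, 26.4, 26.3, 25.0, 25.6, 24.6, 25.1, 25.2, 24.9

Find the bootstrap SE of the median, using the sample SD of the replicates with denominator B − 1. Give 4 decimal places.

Bootstrap SE is the standard deviation of the 9 replicate medians.
Mean of replicates: (26.0 + 26.4 + 26.3 + 25.0 + 25.6 + 24.6 + 25.1 + 25.2 + 24.9) / 9 = 229.10000 / 9 = 25.45556
Sum of squared deviations: (+0.54444)² + (+0.94444)² + (+0.84444)² + (−0.45556)² + (+0.14444)² + (−0.85556)² + (−0.35556)² + (−0.25556)² + (−0.55556)² = 3.36222
Variance = 3.36222 / 8 = 0.42028
SE* = √0.42028

SE* = 0.6483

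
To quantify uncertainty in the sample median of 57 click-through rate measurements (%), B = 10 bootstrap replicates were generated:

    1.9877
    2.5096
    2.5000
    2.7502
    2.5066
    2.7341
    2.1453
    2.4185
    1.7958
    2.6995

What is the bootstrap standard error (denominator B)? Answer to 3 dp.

SE* = 0.309

Bootstrap SE is the standard deviation of the 10 replicate medians.
Mean of replicates: (1.9877 + 2.5096 + 2.5000 + 2.7502 + 2.5066 + 2.7341 + 2.1453 + 2.4185 + 1.7958 + 2.6995) / 10 = 24.04730 / 10 = 2.40473
Sum of squared deviations: (−0.41703)² + (+0.10487)² + (+0.09527)² + (+0.34547)² + (+0.10187)² + (+0.32937)² + (−0.25943)² + (+0.01377)² + (−0.60893)² + (+0.29477)² = 0.95738
Variance = 0.95738 / 10 = 0.09574
SE* = √0.09574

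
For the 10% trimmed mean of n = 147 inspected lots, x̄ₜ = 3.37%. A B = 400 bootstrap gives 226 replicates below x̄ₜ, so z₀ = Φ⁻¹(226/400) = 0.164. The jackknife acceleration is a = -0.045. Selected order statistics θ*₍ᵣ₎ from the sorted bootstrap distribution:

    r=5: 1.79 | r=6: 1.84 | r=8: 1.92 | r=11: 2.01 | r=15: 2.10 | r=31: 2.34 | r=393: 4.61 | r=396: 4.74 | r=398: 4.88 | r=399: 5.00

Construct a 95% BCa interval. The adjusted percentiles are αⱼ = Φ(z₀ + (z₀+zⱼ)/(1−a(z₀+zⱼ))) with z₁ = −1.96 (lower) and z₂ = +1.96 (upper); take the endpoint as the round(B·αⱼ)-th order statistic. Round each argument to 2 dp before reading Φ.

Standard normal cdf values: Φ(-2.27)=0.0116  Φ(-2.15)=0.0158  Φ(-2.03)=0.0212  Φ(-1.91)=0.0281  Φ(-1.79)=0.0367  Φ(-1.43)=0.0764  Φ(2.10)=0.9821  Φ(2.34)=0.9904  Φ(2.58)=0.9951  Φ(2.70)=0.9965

Lower: z₀ + z₁ = 0.164 + (-1.960) = -1.796; 1 − a(z₀+z₁) = 1 − (-0.045)(-1.796) = 0.9192; argument = 0.164 + (-1.796)/0.9192 = -1.7899 → -1.79.
α₁ = Φ(-1.79) = 0.0367; rank = round(400 × 0.0367) = 15; θ*₍15₎ = 2.10.
Upper: z₀ + z₂ = 2.124; 1 − a(z₀+z₂) = 1.0956; argument = 2.1027 → 2.10; α₂ = 0.9821; rank = 393; θ*₍393₎ = 4.61.

(2.10, 4.61)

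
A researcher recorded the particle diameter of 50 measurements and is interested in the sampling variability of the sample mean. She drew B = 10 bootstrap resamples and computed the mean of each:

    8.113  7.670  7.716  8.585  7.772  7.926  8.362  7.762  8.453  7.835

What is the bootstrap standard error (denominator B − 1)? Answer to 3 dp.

SE* = 0.336

Bootstrap SE is the standard deviation of the 10 replicate means.
Mean of replicates: (8.113 + 7.670 + 7.716 + 8.585 + 7.772 + 7.926 + 8.362 + 7.762 + 8.453 + 7.835) / 10 = 80.1940 / 10 = 8.0194
Sum of squared deviations: (+0.0936)² + (−0.3494)² + (−0.3034)² + (+0.5656)² + (−0.2474)² + (−0.0934)² + (+0.3426)² + (−0.2574)² + (+0.4336)² + (−0.1844)² = 1.0184
Variance = 1.0184 / 9 = 0.1132
SE* = √0.1132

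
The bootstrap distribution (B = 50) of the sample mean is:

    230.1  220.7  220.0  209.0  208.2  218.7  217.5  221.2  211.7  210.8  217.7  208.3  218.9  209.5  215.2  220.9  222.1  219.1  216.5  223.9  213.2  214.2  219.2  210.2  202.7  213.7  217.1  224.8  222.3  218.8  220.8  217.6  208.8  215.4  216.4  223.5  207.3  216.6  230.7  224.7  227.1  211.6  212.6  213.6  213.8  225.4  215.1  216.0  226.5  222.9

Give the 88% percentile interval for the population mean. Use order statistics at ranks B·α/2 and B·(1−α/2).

Sorted replicates: 202.7, 207.3, 208.2, 208.3, 208.8, 209.0, 209.5, 210.2, 210.8, 211.6, 211.7, 212.6, 213.2, 213.6, 213.7, 213.8, 214.2, 215.1, 215.2, 215.4, 216.0, 216.4, 216.5, 216.6, 217.1, 217.5, 217.6, 217.7, 218.7, 218.8, 218.9, 219.1, 219.2, 220.0, 220.7, 220.8, 220.9, 221.2, 222.1, 222.3, 222.9, 223.5, 223.9, 224.7, 224.8, 225.4, 226.5, 227.1, 230.1, 230.7
α = 0.12; lower rank = 50 × 0.060 = 3; upper rank = 50 × 0.940 = 47.
The 3rd smallest replicate is 208.2; the 47th is 226.5.

(208.2, 226.5)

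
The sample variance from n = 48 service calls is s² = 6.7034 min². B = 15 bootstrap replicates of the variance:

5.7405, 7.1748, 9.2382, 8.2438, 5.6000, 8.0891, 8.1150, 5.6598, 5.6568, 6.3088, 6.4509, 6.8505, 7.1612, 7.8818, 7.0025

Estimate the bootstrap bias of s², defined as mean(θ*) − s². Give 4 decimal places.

bias = +0.3082

mean(θ*) = (5.7405 + 7.1748 + 9.2382 + 8.2438 + 5.6000 + 8.0891 + 8.1150 + 5.6598 + 5.6568 + 6.3088 + 6.4509 + 6.8505 + 7.1612 + 7.8818 + 7.0025) / 15 = 7.01158
bias = 7.01158 − 6.7034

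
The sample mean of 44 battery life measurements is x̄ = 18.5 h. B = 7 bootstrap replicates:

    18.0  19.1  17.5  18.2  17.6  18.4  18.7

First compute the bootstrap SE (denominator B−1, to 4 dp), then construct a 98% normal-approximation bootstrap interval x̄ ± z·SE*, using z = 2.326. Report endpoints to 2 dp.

(17.16, 19.84)

Mean of replicates = 18.2143; sum of squared deviations = 1.9886; SE* = √(1.9886/6) = 0.5757
Margin = 2.326 × 0.5757 = 1.339
Interval: 18.5 ± 1.339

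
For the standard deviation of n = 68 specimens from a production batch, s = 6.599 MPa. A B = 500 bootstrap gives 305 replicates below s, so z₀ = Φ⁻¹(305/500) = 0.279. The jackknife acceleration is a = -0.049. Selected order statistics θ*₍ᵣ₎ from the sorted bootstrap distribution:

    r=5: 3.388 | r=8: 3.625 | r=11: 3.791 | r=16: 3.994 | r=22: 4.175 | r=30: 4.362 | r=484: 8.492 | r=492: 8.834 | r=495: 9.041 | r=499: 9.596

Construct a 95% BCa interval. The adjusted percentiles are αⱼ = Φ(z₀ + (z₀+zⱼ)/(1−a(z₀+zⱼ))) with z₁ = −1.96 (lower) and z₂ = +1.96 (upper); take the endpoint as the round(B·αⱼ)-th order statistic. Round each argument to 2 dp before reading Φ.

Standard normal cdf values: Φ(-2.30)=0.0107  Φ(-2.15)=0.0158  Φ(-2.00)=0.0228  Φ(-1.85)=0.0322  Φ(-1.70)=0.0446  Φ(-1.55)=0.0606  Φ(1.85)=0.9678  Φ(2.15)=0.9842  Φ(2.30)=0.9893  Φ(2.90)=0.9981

Lower: z₀ + z₁ = 0.279 + (-1.960) = -1.681; 1 − a(z₀+z₁) = 1 − (-0.049)(-1.681) = 0.9176; argument = 0.279 + (-1.681)/0.9176 = -1.5529 → -1.55.
α₁ = Φ(-1.55) = 0.0606; rank = round(500 × 0.0606) = 30; θ*₍30₎ = 4.362.
Upper: z₀ + z₂ = 2.239; 1 − a(z₀+z₂) = 1.1097; argument = 2.2966 → 2.30; α₂ = 0.9893; rank = 495; θ*₍495₎ = 9.041.

(4.362, 9.041)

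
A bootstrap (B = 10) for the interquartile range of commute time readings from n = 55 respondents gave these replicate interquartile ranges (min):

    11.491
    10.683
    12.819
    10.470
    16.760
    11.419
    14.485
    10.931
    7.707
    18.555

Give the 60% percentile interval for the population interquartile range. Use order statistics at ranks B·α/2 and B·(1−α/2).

Sorted replicates: 7.707, 10.470, 10.683, 10.931, 11.419, 11.491, 12.819, 14.485, 16.760, 18.555
α = 0.40; lower rank = 10 × 0.200 = 2; upper rank = 10 × 0.800 = 8.
The 2nd smallest replicate is 10.470; the 8th is 14.485.

(10.470, 14.485)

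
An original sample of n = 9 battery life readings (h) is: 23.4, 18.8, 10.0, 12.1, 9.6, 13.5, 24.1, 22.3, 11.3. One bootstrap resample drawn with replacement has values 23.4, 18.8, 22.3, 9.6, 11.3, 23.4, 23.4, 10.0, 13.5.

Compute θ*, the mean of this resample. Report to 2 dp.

θ* = 17.30

Mean = (23.4 + 18.8 + 22.3 + 9.6 + 11.3 + 23.4 + 23.4 + 10.0 + 13.5) / 9 = 155.70 / 9 = 17.30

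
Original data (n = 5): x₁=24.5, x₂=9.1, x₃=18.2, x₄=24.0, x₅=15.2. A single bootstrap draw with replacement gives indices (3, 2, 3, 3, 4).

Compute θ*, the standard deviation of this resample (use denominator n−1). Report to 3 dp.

Resample values: 18.2, 9.1, 18.2, 18.2, 24.0.
Mean = 17.5400; sum of squared deviations = 114.2720
s² = 114.2720 / 4 = 28.5680
s = √28.5680 = 5.345

θ* = 5.345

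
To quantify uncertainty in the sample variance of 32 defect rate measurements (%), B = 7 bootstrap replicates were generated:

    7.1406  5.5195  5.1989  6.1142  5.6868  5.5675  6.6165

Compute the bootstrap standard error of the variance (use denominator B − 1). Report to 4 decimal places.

SE* = 0.6890

Bootstrap SE is the standard deviation of the 7 replicate variances.
Mean of replicates: (7.1406 + 5.5195 + 5.1989 + 6.1142 + 5.6868 + 5.5675 + 6.6165) / 7 = 41.84400 / 7 = 5.97771
Sum of squared deviations: (+1.16289)² + (−0.45821)² + (−0.77881)² + (+0.13649)² + (−0.29091)² + (−0.41021)² + (+0.63879)² = 2.84840
Variance = 2.84840 / 6 = 0.47473
SE* = √0.47473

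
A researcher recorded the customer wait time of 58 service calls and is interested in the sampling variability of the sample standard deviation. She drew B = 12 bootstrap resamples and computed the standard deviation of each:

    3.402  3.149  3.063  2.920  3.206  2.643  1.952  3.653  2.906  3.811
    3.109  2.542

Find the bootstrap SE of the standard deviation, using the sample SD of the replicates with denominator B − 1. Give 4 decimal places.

Bootstrap SE is the standard deviation of the 12 replicate standard deviations.
Mean of replicates: (3.402 + 3.149 + 3.063 + 2.920 + 3.206 + 2.643 + 1.952 + 3.653 + 2.906 + 3.811 + 3.109 + 2.542) / 12 = 36.35600 / 12 = 3.02967
Sum of squared deviations: (+0.37233)² + (+0.11933)² + (+0.03333)² + (−0.10967)² + (+0.17633)² + (−0.38667)² + (−1.07767)² + (+0.62333)² + (−0.12367)² + (+0.78133)² + (+0.07933)² + (−0.48767)² = 2.76641
Variance = 2.76641 / 11 = 0.25149
SE* = √0.25149

SE* = 0.5015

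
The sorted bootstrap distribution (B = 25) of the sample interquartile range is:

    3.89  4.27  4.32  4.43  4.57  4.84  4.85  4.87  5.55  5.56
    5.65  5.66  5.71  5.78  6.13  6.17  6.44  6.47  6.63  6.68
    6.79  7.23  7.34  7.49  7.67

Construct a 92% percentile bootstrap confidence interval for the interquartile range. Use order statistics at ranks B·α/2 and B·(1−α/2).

(3.89, 7.49)

α = 0.08; lower rank = 25 × 0.040 = 1; upper rank = 25 × 0.960 = 24.
The 1st smallest replicate is 3.89; the 24th is 7.49.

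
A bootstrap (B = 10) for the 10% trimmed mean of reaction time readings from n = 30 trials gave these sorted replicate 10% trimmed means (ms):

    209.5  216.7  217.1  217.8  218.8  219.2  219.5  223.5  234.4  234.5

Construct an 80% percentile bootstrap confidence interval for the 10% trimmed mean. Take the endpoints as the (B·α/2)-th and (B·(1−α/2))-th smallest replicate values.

α = 0.20; lower rank = 10 × 0.100 = 1; upper rank = 10 × 0.900 = 9.
The 1st smallest replicate is 209.5; the 9th is 234.4.

(209.5, 234.4)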